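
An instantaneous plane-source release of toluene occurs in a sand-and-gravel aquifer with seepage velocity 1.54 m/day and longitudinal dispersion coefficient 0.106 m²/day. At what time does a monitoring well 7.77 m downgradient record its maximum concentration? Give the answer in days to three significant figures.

5.00 days

For the 1D instantaneous-source solution, setting ∂C/∂t = 0 at fixed x gives v²t² + 2Dt − x² = 0, so t = (√(D² + v²x²) − D)/v².
√(D² + v²x²) = √(0.106² + 1.54² × 7.77²) = 11.97; v² = 2.3716.
t = (11.97 − 0.106)/2.3716 = 5.00 days (vs. the pure-advection estimate x/v = 5.05 d).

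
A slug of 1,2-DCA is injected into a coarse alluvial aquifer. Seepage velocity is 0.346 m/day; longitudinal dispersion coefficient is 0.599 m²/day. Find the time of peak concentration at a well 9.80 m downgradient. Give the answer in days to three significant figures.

23.8 days

For the 1D instantaneous-source solution, setting ∂C/∂t = 0 at fixed x gives v²t² + 2Dt − x² = 0, so t = (√(D² + v²x²) − D)/v².
√(D² + v²x²) = √(0.599² + 0.346² × 9.80²) = 3.443; v² = 0.119716.
t = (3.443 − 0.599)/0.119716 = 23.8 days (vs. the pure-advection estimate x/v = 28.3 d).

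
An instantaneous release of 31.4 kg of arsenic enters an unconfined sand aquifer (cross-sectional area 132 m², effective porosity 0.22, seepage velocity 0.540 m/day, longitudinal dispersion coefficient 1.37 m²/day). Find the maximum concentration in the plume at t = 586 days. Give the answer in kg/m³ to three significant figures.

The peak of an instantaneous 1D plume sits at x = vt; there the Gaussian factor is 1 and C_max = M/(n_e·A·√(4πDt)), where n_e·A is the pore area the mass is dissolved in.
√(4πDt) = √(4π × 1.37 × 586) = 100.4 m, so C_max = 31.4/(0.22 × 132 × 100.4) = 0.0108 kg/m³.

0.0108 kg/m³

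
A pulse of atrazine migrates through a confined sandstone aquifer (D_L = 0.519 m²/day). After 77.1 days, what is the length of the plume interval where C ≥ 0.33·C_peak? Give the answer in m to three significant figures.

The plume is Gaussian with σ = √(2Dt) = √(2 × 0.519 × 77.1) = 8.946 m.
C/C_peak = exp(−Δx²/(2σ²)) = 0.33 ⇒ Δx = σ·√(−2 ln 0.33) = 8.946 × 1.489 = 13.32 m.
Width = 2Δx = 26.6 m.

26.6 m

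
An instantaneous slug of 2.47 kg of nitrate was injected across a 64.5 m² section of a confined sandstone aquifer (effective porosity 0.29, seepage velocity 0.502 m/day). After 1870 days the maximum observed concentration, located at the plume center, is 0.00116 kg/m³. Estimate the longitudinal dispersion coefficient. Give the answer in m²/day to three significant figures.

At the plume center C_max = M/(n_e·A·√(4πDt)), so D = M²/(4πt·(n_e·A·C_max)²).
n_e·A·C_max = 0.29 × 64.5 × 0.00116 = 0.02170 kg/m.
D = 2.47²/(4π × 1870 × 0.02170²) = 0.551 m²/day.

0.551 m²/day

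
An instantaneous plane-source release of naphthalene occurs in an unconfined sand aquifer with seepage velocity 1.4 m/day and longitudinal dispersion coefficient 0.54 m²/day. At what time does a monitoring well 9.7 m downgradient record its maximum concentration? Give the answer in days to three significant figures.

For the 1D instantaneous-source solution, setting ∂C/∂t = 0 at fixed x gives v²t² + 2Dt − x² = 0, so t = (√(D² + v²x²) − D)/v².
√(D² + v²x²) = √(0.54² + 1.4² × 9.7²) = 13.59; v² = 1.96.
t = (13.59 − 0.54)/1.96 = 6.66 days (vs. the pure-advection estimate x/v = 6.93 d).

6.66 days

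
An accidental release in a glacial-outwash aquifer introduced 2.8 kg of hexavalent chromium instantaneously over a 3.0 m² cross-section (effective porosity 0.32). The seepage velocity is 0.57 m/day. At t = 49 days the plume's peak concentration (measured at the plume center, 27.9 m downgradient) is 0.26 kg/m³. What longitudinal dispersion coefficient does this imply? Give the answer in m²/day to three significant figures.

At the plume center C_max = M/(n_e·A·√(4πDt)), so D = M²/(4πt·(n_e·A·C_max)²).
n_e·A·C_max = 0.32 × 3.0 × 0.26 = 0.2496 kg/m.
D = 2.8²/(4π × 49 × 0.2496²) = 0.204 m²/day.

0.204 m²/day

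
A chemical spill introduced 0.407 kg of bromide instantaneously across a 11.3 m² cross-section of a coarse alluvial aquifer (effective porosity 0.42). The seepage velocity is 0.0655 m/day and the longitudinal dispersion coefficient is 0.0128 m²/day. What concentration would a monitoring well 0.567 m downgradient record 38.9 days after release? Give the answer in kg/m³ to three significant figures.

0.00478 kg/m³

For an instantaneous plane source, C(x,t) = M/(n_e·A·√(4πDt)) · exp(−(x−vt)²/(4Dt)), with n_e·A the pore (flow) area.
Plume center vt = 0.0655 × 38.9 = 2.54795 m, so the well at 0.567 m is 1.98095 m upgradient of the peak.
√(4πDt) = 2.501 m, giving peak height M/(n_e·A·√(4πDt)) = 0.407/(0.42 × 11.3 × 2.501) = 0.03429 kg/m³.
(x−vt)²/(4Dt) = (-1.98095)²/(4 × 0.0128 × 38.9) = 1.970; exp(−1.970) = 0.1395.
C = 0.03429 × 0.1395 = 0.00478 kg/m³.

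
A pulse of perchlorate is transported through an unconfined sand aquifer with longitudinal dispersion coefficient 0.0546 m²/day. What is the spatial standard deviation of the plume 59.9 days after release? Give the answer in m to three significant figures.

2.56 m

Dispersive spreading gives a Gaussian with σ² = 2Dt; advection only shifts the center.
σ = √(2 × 0.0546 × 59.9) = 2.56 m.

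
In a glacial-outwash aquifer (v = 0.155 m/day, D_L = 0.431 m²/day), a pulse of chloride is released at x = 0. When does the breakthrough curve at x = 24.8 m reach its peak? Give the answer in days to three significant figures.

For the 1D instantaneous-source solution, setting ∂C/∂t = 0 at fixed x gives v²t² + 2Dt − x² = 0, so t = (√(D² + v²x²) − D)/v².
√(D² + v²x²) = √(0.431² + 0.155² × 24.8²) = 3.868; v² = 0.024025.
t = (3.868 − 0.431)/0.024025 = 143 days (vs. the pure-advection estimate x/v = 160 d).

143 days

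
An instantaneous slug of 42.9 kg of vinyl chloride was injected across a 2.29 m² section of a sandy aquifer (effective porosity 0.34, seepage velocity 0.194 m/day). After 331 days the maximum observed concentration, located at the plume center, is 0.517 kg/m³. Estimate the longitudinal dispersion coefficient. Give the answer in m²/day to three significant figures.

At the plume center C_max = M/(n_e·A·√(4πDt)), so D = M²/(4πt·(n_e·A·C_max)²).
n_e·A·C_max = 0.34 × 2.29 × 0.517 = 0.4025 kg/m.
D = 42.9²/(4π × 331 × 0.4025²) = 2.73 m²/day.

2.73 m²/day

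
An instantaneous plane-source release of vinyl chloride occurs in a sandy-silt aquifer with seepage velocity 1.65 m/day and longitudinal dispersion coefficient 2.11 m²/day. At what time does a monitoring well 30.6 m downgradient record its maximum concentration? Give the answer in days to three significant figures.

17.8 days

For the 1D instantaneous-source solution, setting ∂C/∂t = 0 at fixed x gives v²t² + 2Dt − x² = 0, so t = (√(D² + v²x²) − D)/v².
√(D² + v²x²) = √(2.11² + 1.65² × 30.6²) = 50.53; v² = 2.7225.
t = (50.53 − 2.11)/2.7225 = 17.8 days (vs. the pure-advection estimate x/v = 18.5 d).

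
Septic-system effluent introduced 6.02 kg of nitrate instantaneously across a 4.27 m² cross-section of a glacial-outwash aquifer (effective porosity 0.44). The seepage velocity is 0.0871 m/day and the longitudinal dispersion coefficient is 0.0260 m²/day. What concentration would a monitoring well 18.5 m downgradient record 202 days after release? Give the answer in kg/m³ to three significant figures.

For an instantaneous plane source, C(x,t) = M/(n_e·A·√(4πDt)) · exp(−(x−vt)²/(4Dt)), with n_e·A the pore (flow) area.
Plume center vt = 0.0871 × 202 = 17.5942 m, so the well at 18.5 m is 0.9058 m downgradient of the peak.
√(4πDt) = 8.124 m, giving peak height M/(n_e·A·√(4πDt)) = 6.02/(0.44 × 4.27 × 8.124) = 0.3944 kg/m³.
(x−vt)²/(4Dt) = (0.9058)²/(4 × 0.0260 × 202) = 0.03906; exp(−0.03906) = 0.9617.
C = 0.3944 × 0.9617 = 0.379 kg/m³.

0.379 kg/m³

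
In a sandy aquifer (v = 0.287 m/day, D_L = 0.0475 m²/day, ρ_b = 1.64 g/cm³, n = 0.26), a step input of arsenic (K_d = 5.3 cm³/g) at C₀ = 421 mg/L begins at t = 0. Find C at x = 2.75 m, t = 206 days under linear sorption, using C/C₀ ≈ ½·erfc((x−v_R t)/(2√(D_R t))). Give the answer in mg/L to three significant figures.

Retardation factor R = 1 + ρ_b·K_d/n = 1 + 1.64 × 5.3/0.26 = 34.43.
Sorption retards both mechanisms: v_R = v/R = 0.008336 m/day, D_R = D/R = 0.001380 m²/day.
v_R·t = 0.008336 × 206 = 1.717216 m; 2√(D_R t) = 1.066 m; argument = (2.75 − 1.717216)/1.066 = 0.9688.
C = C₀ × ½·erfc(0.9688) = 421 × 0.08533 = 35.9 mg/L.

35.9 mg/L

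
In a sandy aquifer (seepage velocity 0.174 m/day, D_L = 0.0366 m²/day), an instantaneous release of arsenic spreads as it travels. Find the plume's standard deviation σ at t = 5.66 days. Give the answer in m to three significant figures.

Dispersive spreading gives a Gaussian with σ² = 2Dt; advection only shifts the center.
σ = √(2 × 0.0366 × 5.66) = 0.644 m.

0.644 m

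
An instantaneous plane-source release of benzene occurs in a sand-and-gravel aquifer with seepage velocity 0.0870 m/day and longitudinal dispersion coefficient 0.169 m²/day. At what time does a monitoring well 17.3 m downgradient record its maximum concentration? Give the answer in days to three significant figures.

For the 1D instantaneous-source solution, setting ∂C/∂t = 0 at fixed x gives v²t² + 2Dt − x² = 0, so t = (√(D² + v²x²) − D)/v².
√(D² + v²x²) = √(0.169² + 0.0870² × 17.3²) = 1.515; v² = 0.007569.
t = (1.515 − 0.169)/0.007569 = 178 days (vs. the pure-advection estimate x/v = 199 d).

178 days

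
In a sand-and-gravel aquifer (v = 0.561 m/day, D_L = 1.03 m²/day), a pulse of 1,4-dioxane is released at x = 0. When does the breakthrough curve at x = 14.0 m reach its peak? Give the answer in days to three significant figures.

21.9 days

For the 1D instantaneous-source solution, setting ∂C/∂t = 0 at fixed x gives v²t² + 2Dt − x² = 0, so t = (√(D² + v²x²) − D)/v².
√(D² + v²x²) = √(1.03² + 0.561² × 14.0²) = 7.921; v² = 0.314721.
t = (7.921 − 1.03)/0.314721 = 21.9 days (vs. the pure-advection estimate x/v = 25.0 d).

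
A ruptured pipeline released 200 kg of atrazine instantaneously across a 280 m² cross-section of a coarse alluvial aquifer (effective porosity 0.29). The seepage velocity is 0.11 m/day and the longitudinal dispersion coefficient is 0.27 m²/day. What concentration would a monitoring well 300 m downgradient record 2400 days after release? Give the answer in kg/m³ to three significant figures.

For an instantaneous plane source, C(x,t) = M/(n_e·A·√(4πDt)) · exp(−(x−vt)²/(4Dt)), with n_e·A the pore (flow) area.
Plume center vt = 0.11 × 2400 = 264 m, so the well at 300 m is 36 m downgradient of the peak.
√(4πDt) = 90.24 m, giving peak height M/(n_e·A·√(4πDt)) = 200/(0.29 × 280 × 90.24) = 0.02729 kg/m³.
(x−vt)²/(4Dt) = (36)²/(4 × 0.27 × 2400) = 0.5000; exp(−0.5000) = 0.6065.
C = 0.02729 × 0.6065 = 0.0166 kg/m³.

0.0166 kg/m³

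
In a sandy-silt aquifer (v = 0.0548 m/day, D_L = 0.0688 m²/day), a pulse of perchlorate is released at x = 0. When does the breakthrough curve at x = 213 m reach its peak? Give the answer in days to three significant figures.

3860 days

For the 1D instantaneous-source solution, setting ∂C/∂t = 0 at fixed x gives v²t² + 2Dt − x² = 0, so t = (√(D² + v²x²) − D)/v².
√(D² + v²x²) = √(0.0688² + 0.0548² × 213²) = 11.67; v² = 0.00300304.
t = (11.67 − 0.0688)/0.00300304 = 3860 days (vs. the pure-advection estimate x/v = 3890 d).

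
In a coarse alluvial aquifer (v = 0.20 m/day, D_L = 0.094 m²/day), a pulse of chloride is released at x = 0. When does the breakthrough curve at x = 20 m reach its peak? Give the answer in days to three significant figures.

97.7 days

For the 1D instantaneous-source solution, setting ∂C/∂t = 0 at fixed x gives v²t² + 2Dt − x² = 0, so t = (√(D² + v²x²) − D)/v².
√(D² + v²x²) = √(0.094² + 0.20² × 20²) = 4.001; v² = 0.04.
t = (4.001 − 0.094)/0.04 = 97.7 days (vs. the pure-advection estimate x/v = 100 d).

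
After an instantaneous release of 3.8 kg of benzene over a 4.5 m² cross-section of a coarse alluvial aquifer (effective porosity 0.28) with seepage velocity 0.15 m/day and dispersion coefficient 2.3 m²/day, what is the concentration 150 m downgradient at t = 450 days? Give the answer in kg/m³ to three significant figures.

0.00511 kg/m³

For an instantaneous plane source, C(x,t) = M/(n_e·A·√(4πDt)) · exp(−(x−vt)²/(4Dt)), with n_e·A the pore (flow) area.
Plume center vt = 0.15 × 450 = 67.5 m, so the well at 150 m is 82.5 m downgradient of the peak.
√(4πDt) = 114.0 m, giving peak height M/(n_e·A·√(4πDt)) = 3.8/(0.28 × 4.5 × 114.0) = 0.02646 kg/m³.
(x−vt)²/(4Dt) = (82.5)²/(4 × 2.3 × 450) = 1.644; exp(−1.644) = 0.1932.
C = 0.02646 × 0.1932 = 0.00511 kg/m³.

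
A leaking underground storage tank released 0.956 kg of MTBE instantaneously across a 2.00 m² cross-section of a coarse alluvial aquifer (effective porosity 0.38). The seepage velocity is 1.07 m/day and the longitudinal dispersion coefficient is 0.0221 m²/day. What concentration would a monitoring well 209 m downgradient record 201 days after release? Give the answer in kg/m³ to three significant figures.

0.0212 kg/m³

For an instantaneous plane source, C(x,t) = M/(n_e·A·√(4πDt)) · exp(−(x−vt)²/(4Dt)), with n_e·A the pore (flow) area.
Plume center vt = 1.07 × 201 = 215.07 m, so the well at 209 m is 6.07 m upgradient of the peak.
√(4πDt) = 7.471 m, giving peak height M/(n_e·A·√(4πDt)) = 0.956/(0.38 × 2.00 × 7.471) = 0.1684 kg/m³.
(x−vt)²/(4Dt) = (-6.07)²/(4 × 0.0221 × 201) = 2.074; exp(−2.074) = 0.1257.
C = 0.1684 × 0.1257 = 0.0212 kg/m³.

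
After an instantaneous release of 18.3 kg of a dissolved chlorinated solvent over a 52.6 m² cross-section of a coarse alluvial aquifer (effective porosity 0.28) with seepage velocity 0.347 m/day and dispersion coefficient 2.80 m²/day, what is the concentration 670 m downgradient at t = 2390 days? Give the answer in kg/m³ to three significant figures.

For an instantaneous plane source, C(x,t) = M/(n_e·A·√(4πDt)) · exp(−(x−vt)²/(4Dt)), with n_e·A the pore (flow) area.
Plume center vt = 0.347 × 2390 = 829.33 m, so the well at 670 m is 159.33 m upgradient of the peak.
√(4πDt) = 290.0 m, giving peak height M/(n_e·A·√(4πDt)) = 18.3/(0.28 × 52.6 × 290.0) = 0.004285 kg/m³.
(x−vt)²/(4Dt) = (-159.33)²/(4 × 2.80 × 2390) = 0.9484; exp(−0.9484) = 0.3874.
C = 0.004285 × 0.3874 = 0.00166 kg/m³.

0.00166 kg/m³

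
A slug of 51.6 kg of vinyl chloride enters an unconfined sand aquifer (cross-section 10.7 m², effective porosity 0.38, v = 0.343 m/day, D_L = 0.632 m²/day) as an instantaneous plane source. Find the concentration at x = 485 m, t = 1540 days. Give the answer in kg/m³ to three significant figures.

0.0710 kg/m³

For an instantaneous plane source, C(x,t) = M/(n_e·A·√(4πDt)) · exp(−(x−vt)²/(4Dt)), with n_e·A the pore (flow) area.
Plume center vt = 0.343 × 1540 = 528.22 m, so the well at 485 m is 43.22 m upgradient of the peak.
√(4πDt) = 110.6 m, giving peak height M/(n_e·A·√(4πDt)) = 51.6/(0.38 × 10.7 × 110.6) = 0.1147 kg/m³.
(x−vt)²/(4Dt) = (-43.22)²/(4 × 0.632 × 1540) = 0.4798; exp(−0.4798) = 0.6189.
C = 0.1147 × 0.6189 = 0.0710 kg/m³.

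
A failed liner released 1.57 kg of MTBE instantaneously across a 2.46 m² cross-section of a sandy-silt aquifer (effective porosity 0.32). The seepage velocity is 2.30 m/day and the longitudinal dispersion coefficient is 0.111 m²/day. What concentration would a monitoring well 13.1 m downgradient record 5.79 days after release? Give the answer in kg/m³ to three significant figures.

0.689 kg/m³

For an instantaneous plane source, C(x,t) = M/(n_e·A·√(4πDt)) · exp(−(x−vt)²/(4Dt)), with n_e·A the pore (flow) area.
Plume center vt = 2.30 × 5.79 = 13.317 m, so the well at 13.1 m is 0.217 m upgradient of the peak.
√(4πDt) = 2.842 m, giving peak height M/(n_e·A·√(4πDt)) = 1.57/(0.32 × 2.46 × 2.842) = 0.7018 kg/m³.
(x−vt)²/(4Dt) = (-0.217)²/(4 × 0.111 × 5.79) = 0.01832; exp(−0.01832) = 0.9818.
C = 0.7018 × 0.9818 = 0.689 kg/m³.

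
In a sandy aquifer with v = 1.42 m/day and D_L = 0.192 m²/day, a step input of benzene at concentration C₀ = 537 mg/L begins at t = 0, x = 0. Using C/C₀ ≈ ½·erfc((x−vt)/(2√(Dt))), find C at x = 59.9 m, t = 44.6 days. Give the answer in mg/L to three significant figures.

428 mg/L

For a continuous step input, C/C₀ ≈ ½·erfc((x−vt)/(2√(Dt))).
vt = 1.42 × 44.6 = 63.332 m and 2√(Dt) = 2√(0.192 × 44.6) = 5.853 m.
Argument (x−vt)/(2√(Dt)) = (59.9 − 63.332)/5.853 = -0.5864; ½·erfc(-0.5864) = 0.7965.
C = 537 × 0.7965 = 428 mg/L.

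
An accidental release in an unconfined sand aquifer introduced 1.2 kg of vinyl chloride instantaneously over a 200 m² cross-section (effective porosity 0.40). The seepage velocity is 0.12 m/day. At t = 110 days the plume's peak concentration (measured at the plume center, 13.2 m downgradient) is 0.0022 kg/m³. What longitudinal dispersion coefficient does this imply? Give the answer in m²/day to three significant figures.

At the plume center C_max = M/(n_e·A·√(4πDt)), so D = M²/(4πt·(n_e·A·C_max)²).
n_e·A·C_max = 0.40 × 200 × 0.0022 = 0.1760 kg/m.
D = 1.2²/(4π × 110 × 0.1760²) = 0.0336 m²/day.

0.0336 m²/day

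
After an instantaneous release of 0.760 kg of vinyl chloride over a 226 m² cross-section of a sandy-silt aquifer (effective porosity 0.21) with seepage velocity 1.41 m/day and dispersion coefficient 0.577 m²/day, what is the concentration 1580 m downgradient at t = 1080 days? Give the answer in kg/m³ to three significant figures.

4.87e-05 kg/m³

For an instantaneous plane source, C(x,t) = M/(n_e·A·√(4πDt)) · exp(−(x−vt)²/(4Dt)), with n_e·A the pore (flow) area.
Plume center vt = 1.41 × 1080 = 1522.8 m, so the well at 1580 m is 57.2 m downgradient of the peak.
√(4πDt) = 88.49 m, giving peak height M/(n_e·A·√(4πDt)) = 0.760/(0.21 × 226 × 88.49) = 0.0001810 kg/m³.
(x−vt)²/(4Dt) = (57.2)²/(4 × 0.577 × 1080) = 1.313; exp(−1.313) = 0.2690.
C = 0.0001810 × 0.2690 = 4.87e-05 kg/m³.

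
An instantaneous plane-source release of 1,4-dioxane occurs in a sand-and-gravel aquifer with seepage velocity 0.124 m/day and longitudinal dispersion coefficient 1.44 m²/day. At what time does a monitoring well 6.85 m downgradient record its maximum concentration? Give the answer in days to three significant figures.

For the 1D instantaneous-source solution, setting ∂C/∂t = 0 at fixed x gives v²t² + 2Dt − x² = 0, so t = (√(D² + v²x²) − D)/v².
√(D² + v²x²) = √(1.44² + 0.124² × 6.85²) = 1.672; v² = 0.015376.
t = (1.672 − 1.44)/0.015376 = 15.1 days (vs. the pure-advection estimate x/v = 55.2 d).

15.1 days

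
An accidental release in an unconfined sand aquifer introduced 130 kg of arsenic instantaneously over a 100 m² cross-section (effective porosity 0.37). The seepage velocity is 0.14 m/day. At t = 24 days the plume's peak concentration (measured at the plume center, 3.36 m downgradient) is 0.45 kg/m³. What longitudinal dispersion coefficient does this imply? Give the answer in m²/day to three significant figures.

At the plume center C_max = M/(n_e·A·√(4πDt)), so D = M²/(4πt·(n_e·A·C_max)²).
n_e·A·C_max = 0.37 × 100 × 0.45 = 16.65 kg/m.
D = 130²/(4π × 24 × 16.65²) = 0.202 m²/day.

0.202 m²/day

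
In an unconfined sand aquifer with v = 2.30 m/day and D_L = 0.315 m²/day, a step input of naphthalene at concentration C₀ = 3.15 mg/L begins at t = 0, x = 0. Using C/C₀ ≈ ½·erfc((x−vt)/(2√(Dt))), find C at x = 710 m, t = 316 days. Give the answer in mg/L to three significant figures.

2.78 mg/L

For a continuous step input, C/C₀ ≈ ½·erfc((x−vt)/(2√(Dt))).
vt = 2.30 × 316 = 726.8 m and 2√(Dt) = 2√(0.315 × 316) = 19.95 m.
Argument (x−vt)/(2√(Dt)) = (710 − 726.8)/19.95 = -0.8421; ½·erfc(-0.8421) = 0.8832.
C = 3.15 × 0.8832 = 2.78 mg/L.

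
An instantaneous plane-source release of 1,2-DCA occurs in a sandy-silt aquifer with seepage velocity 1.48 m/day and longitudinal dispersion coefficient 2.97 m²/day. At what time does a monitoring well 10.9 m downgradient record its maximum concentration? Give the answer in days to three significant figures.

6.13 days

For the 1D instantaneous-source solution, setting ∂C/∂t = 0 at fixed x gives v²t² + 2Dt − x² = 0, so t = (√(D² + v²x²) − D)/v².
√(D² + v²x²) = √(2.97² + 1.48² × 10.9²) = 16.40; v² = 2.1904.
t = (16.40 − 2.97)/2.1904 = 6.13 days (vs. the pure-advection estimate x/v = 7.36 d).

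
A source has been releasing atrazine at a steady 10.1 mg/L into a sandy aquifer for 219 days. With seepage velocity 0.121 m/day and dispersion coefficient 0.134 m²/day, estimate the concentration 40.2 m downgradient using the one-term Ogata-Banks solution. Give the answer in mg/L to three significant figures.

0.372 mg/L

For a continuous step input, C/C₀ ≈ ½·erfc((x−vt)/(2√(Dt))).
vt = 0.121 × 219 = 26.499 m and 2√(Dt) = 2√(0.134 × 219) = 10.83 m.
Argument (x−vt)/(2√(Dt)) = (40.2 − 26.499)/10.83 = 1.265; ½·erfc(1.265) = 0.03681.
C = 10.1 × 0.03681 = 0.372 mg/L.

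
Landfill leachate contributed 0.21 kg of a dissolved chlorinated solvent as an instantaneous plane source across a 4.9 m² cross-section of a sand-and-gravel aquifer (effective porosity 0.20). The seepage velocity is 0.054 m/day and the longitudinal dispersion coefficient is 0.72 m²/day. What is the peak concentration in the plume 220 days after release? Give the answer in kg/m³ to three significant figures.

0.00480 kg/m³

The peak of an instantaneous 1D plume sits at x = vt; there the Gaussian factor is 1 and C_max = M/(n_e·A·√(4πDt)), where n_e·A is the pore area the mass is dissolved in.
√(4πDt) = √(4π × 0.72 × 220) = 44.62 m, so C_max = 0.21/(0.20 × 4.9 × 44.62) = 0.00480 kg/m³.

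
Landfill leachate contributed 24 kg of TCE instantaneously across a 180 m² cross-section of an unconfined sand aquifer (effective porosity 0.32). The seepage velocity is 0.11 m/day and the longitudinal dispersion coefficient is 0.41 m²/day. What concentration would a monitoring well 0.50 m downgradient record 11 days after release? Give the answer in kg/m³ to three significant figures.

For an instantaneous plane source, C(x,t) = M/(n_e·A·√(4πDt)) · exp(−(x−vt)²/(4Dt)), with n_e·A the pore (flow) area.
Plume center vt = 0.11 × 11 = 1.21 m, so the well at 0.50 m is 0.71 m upgradient of the peak.
√(4πDt) = 7.528 m, giving peak height M/(n_e·A·√(4πDt)) = 24/(0.32 × 180 × 7.528) = 0.05535 kg/m³.
(x−vt)²/(4Dt) = (-0.71)²/(4 × 0.41 × 11) = 0.02794; exp(−0.02794) = 0.9724.
C = 0.05535 × 0.9724 = 0.0538 kg/m³.

0.0538 kg/m³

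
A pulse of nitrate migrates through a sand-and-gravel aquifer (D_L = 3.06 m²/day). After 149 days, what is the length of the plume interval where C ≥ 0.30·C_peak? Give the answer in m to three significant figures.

The plume is Gaussian with σ = √(2Dt) = √(2 × 3.06 × 149) = 30.20 m.
C/C_peak = exp(−Δx²/(2σ²)) = 0.30 ⇒ Δx = σ·√(−2 ln 0.30) = 30.20 × 1.552 = 46.87 m.
Width = 2Δx = 93.7 m.

93.7 m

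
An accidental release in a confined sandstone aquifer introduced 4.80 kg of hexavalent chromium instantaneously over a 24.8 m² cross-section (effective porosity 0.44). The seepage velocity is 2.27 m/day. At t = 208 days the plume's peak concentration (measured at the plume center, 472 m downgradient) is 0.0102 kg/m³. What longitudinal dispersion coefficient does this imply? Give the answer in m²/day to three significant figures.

At the plume center C_max = M/(n_e·A·√(4πDt)), so D = M²/(4πt·(n_e·A·C_max)²).
n_e·A·C_max = 0.44 × 24.8 × 0.0102 = 0.1113 kg/m.
D = 4.80²/(4π × 208 × 0.1113²) = 0.712 m²/day.

0.712 m²/day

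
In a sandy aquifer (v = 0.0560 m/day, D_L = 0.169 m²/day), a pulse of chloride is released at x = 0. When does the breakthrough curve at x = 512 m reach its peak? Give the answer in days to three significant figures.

9090 days

For the 1D instantaneous-source solution, setting ∂C/∂t = 0 at fixed x gives v²t² + 2Dt − x² = 0, so t = (√(D² + v²x²) − D)/v².
√(D² + v²x²) = √(0.169² + 0.0560² × 512²) = 28.67; v² = 0.003136.
t = (28.67 − 0.169)/0.003136 = 9090 days (vs. the pure-advection estimate x/v = 9140 d).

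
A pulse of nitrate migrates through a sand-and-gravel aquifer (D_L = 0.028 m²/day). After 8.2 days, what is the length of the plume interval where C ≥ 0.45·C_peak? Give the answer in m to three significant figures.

The plume is Gaussian with σ = √(2Dt) = √(2 × 0.028 × 8.2) = 0.6776 m.
C/C_peak = exp(−Δx²/(2σ²)) = 0.45 ⇒ Δx = σ·√(−2 ln 0.45) = 0.6776 × 1.264 = 0.8565 m.
Width = 2Δx = 1.71 m.

1.71 m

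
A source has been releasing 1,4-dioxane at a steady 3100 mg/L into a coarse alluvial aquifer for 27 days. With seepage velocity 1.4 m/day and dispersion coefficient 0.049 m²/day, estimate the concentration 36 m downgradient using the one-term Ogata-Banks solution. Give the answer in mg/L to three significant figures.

For a continuous step input, C/C₀ ≈ ½·erfc((x−vt)/(2√(Dt))).
vt = 1.4 × 27 = 37.8 m and 2√(Dt) = 2√(0.049 × 27) = 2.300 m.
Argument (x−vt)/(2√(Dt)) = (36 − 37.8)/2.300 = -0.7826; ½·erfc(-0.7826) = 0.8658.
C = 3100 × 0.8658 = 2680 mg/L.

2680 mg/L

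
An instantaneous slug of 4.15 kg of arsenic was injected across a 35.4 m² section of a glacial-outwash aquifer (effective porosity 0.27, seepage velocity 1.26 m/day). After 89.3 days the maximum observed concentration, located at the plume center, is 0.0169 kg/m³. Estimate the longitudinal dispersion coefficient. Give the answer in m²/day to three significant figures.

At the plume center C_max = M/(n_e·A·√(4πDt)), so D = M²/(4πt·(n_e·A·C_max)²).
n_e·A·C_max = 0.27 × 35.4 × 0.0169 = 0.1615 kg/m.
D = 4.15²/(4π × 89.3 × 0.1615²) = 0.588 m²/day.

0.588 m²/day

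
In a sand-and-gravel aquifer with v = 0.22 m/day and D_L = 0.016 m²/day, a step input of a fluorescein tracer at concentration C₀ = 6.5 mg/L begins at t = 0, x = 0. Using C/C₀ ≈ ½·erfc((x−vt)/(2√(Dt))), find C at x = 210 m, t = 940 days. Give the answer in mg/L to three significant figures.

1.82 mg/L

For a continuous step input, C/C₀ ≈ ½·erfc((x−vt)/(2√(Dt))).
vt = 0.22 × 940 = 206.8 m and 2√(Dt) = 2√(0.016 × 940) = 7.756 m.
Argument (x−vt)/(2√(Dt)) = (210 − 206.8)/7.756 = 0.4126; ½·erfc(0.4126) = 0.2798.
C = 6.5 × 0.2798 = 1.82 mg/L.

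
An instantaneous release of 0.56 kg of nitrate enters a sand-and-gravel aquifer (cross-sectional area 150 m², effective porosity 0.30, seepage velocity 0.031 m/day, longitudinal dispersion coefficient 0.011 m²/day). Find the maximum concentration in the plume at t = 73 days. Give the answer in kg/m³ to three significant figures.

The peak of an instantaneous 1D plume sits at x = vt; there the Gaussian factor is 1 and C_max = M/(n_e·A·√(4πDt)), where n_e·A is the pore area the mass is dissolved in.
√(4πDt) = √(4π × 0.011 × 73) = 3.177 m, so C_max = 0.56/(0.30 × 150 × 3.177) = 0.00392 kg/m³.

0.00392 kg/m³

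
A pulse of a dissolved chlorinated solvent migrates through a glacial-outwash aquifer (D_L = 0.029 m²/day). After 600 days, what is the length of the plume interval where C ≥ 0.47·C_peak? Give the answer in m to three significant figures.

14.5 m

The plume is Gaussian with σ = √(2Dt) = √(2 × 0.029 × 600) = 5.899 m.
C/C_peak = exp(−Δx²/(2σ²)) = 0.47 ⇒ Δx = σ·√(−2 ln 0.47) = 5.899 × 1.229 = 7.250 m.
Width = 2Δx = 14.5 m.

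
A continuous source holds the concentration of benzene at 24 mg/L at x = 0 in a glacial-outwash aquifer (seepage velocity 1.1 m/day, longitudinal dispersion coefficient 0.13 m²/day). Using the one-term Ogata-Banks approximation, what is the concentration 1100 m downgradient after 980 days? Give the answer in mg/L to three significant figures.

2.02 mg/L

For a continuous step input, C/C₀ ≈ ½·erfc((x−vt)/(2√(Dt))).
vt = 1.1 × 980 = 1078 m and 2√(Dt) = 2√(0.13 × 980) = 22.57 m.
Argument (x−vt)/(2√(Dt)) = (1100 − 1078)/22.57 = 0.9747; ½·erfc(0.9747) = 0.08403.
C = 24 × 0.08403 = 2.02 mg/L.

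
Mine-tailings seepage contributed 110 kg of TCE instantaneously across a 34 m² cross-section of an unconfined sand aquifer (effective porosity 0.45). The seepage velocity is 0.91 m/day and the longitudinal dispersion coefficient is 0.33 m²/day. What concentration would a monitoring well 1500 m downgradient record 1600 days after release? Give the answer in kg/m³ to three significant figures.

0.0353 kg/m³

For an instantaneous plane source, C(x,t) = M/(n_e·A·√(4πDt)) · exp(−(x−vt)²/(4Dt)), with n_e·A the pore (flow) area.
Plume center vt = 0.91 × 1600 = 1456 m, so the well at 1500 m is 44 m downgradient of the peak.
√(4πDt) = 81.46 m, giving peak height M/(n_e·A·√(4πDt)) = 110/(0.45 × 34 × 81.46) = 0.08826 kg/m³.
(x−vt)²/(4Dt) = (44)²/(4 × 0.33 × 1600) = 0.9167; exp(−0.9167) = 0.3998.
C = 0.08826 × 0.3998 = 0.0353 kg/m³.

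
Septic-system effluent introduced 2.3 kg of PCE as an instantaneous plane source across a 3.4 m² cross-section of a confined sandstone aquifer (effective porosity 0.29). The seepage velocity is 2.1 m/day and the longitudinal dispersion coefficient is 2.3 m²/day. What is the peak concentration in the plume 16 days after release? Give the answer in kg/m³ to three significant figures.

The peak of an instantaneous 1D plume sits at x = vt; there the Gaussian factor is 1 and C_max = M/(n_e·A·√(4πDt)), where n_e·A is the pore area the mass is dissolved in.
√(4πDt) = √(4π × 2.3 × 16) = 21.50 m, so C_max = 2.3/(0.29 × 3.4 × 21.50) = 0.108 kg/m³.

0.108 kg/m³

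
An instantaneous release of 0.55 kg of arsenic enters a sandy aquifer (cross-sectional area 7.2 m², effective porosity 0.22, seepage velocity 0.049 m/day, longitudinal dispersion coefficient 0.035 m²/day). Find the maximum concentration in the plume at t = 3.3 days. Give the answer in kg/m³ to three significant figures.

The peak of an instantaneous 1D plume sits at x = vt; there the Gaussian factor is 1 and C_max = M/(n_e·A·√(4πDt)), where n_e·A is the pore area the mass is dissolved in.
√(4πDt) = √(4π × 0.035 × 3.3) = 1.205 m, so C_max = 0.55/(0.22 × 7.2 × 1.205) = 0.288 kg/m³.

0.288 kg/m³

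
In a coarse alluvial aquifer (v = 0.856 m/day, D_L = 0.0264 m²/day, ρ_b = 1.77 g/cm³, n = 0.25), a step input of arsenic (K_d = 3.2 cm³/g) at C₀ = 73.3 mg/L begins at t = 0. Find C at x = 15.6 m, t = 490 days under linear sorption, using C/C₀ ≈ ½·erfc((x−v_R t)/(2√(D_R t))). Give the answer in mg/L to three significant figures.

Retardation factor R = 1 + ρ_b·K_d/n = 1 + 1.77 × 3.2/0.25 = 23.66.
Sorption retards both mechanisms: v_R = v/R = 0.03618 m/day, D_R = D/R = 0.001116 m²/day.
v_R·t = 0.03618 × 490 = 17.7282 m; 2√(D_R t) = 1.479 m; argument = (15.6 − 17.7282)/1.479 = -1.439.
C = C₀ × ½·erfc(-1.439) = 73.3 × 0.9791 = 71.8 mg/L.

71.8 mg/L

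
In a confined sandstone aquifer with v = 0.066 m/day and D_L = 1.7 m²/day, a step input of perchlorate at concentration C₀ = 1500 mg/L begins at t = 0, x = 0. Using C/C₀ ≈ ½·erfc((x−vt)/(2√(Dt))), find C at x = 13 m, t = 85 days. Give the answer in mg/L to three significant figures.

498 mg/L

For a continuous step input, C/C₀ ≈ ½·erfc((x−vt)/(2√(Dt))).
vt = 0.066 × 85 = 5.61 m and 2√(Dt) = 2√(1.7 × 85) = 24.04 m.
Argument (x−vt)/(2√(Dt)) = (13 − 5.61)/24.04 = 0.3074; ½·erfc(0.3074) = 0.3319.
C = 1500 × 0.3319 = 498 mg/L.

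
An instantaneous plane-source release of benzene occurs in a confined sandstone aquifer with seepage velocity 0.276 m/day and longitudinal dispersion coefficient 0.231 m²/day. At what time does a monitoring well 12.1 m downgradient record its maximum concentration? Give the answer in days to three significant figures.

40.9 days

For the 1D instantaneous-source solution, setting ∂C/∂t = 0 at fixed x gives v²t² + 2Dt − x² = 0, so t = (√(D² + v²x²) − D)/v².
√(D² + v²x²) = √(0.231² + 0.276² × 12.1²) = 3.348; v² = 0.076176.
t = (3.348 − 0.231)/0.076176 = 40.9 days (vs. the pure-advection estimate x/v = 43.8 d).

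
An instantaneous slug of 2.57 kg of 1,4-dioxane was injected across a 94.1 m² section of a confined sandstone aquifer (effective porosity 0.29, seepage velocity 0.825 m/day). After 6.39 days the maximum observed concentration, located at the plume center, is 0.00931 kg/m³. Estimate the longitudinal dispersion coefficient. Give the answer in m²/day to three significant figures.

At the plume center C_max = M/(n_e·A·√(4πDt)), so D = M²/(4πt·(n_e·A·C_max)²).
n_e·A·C_max = 0.29 × 94.1 × 0.00931 = 0.2541 kg/m.
D = 2.57²/(4π × 6.39 × 0.2541²) = 1.27 m²/day.

1.27 m²/day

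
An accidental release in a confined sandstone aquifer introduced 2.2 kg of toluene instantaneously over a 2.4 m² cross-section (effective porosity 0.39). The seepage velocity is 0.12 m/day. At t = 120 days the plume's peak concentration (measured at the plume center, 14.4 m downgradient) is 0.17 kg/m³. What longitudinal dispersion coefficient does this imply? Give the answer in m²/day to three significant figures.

At the plume center C_max = M/(n_e·A·√(4πDt)), so D = M²/(4πt·(n_e·A·C_max)²).
n_e·A·C_max = 0.39 × 2.4 × 0.17 = 0.1591 kg/m.
D = 2.2²/(4π × 120 × 0.1591²) = 0.127 m²/day.

0.127 m²/day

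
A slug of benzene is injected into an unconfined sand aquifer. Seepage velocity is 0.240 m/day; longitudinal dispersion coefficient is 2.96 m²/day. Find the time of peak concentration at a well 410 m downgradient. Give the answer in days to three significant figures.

1660 days

For the 1D instantaneous-source solution, setting ∂C/∂t = 0 at fixed x gives v²t² + 2Dt − x² = 0, so t = (√(D² + v²x²) − D)/v².
√(D² + v²x²) = √(2.96² + 0.240² × 410²) = 98.44; v² = 0.0576.
t = (98.44 − 2.96)/0.0576 = 1660 days (vs. the pure-advection estimate x/v = 1710 d).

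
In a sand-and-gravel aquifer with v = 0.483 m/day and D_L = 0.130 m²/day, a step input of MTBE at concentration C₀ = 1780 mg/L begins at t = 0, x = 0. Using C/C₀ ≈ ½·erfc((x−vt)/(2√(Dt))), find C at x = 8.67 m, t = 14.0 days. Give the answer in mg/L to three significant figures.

282 mg/L

For a continuous step input, C/C₀ ≈ ½·erfc((x−vt)/(2√(Dt))).
vt = 0.483 × 14.0 = 6.762 m and 2√(Dt) = 2√(0.130 × 14.0) = 2.698 m.
Argument (x−vt)/(2√(Dt)) = (8.67 − 6.762)/2.698 = 0.7072; ½·erfc(0.7072) = 0.1586.
C = 1780 × 0.1586 = 282 mg/L.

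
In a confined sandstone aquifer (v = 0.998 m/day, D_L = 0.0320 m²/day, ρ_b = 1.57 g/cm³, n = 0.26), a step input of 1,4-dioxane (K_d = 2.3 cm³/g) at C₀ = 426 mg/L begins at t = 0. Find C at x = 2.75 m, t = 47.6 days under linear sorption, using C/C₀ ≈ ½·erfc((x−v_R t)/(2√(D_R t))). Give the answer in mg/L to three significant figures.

356 mg/L

Retardation factor R = 1 + ρ_b·K_d/n = 1 + 1.57 × 2.3/0.26 = 14.89.
Sorption retards both mechanisms: v_R = v/R = 0.06702 m/day, D_R = D/R = 0.002149 m²/day.
v_R·t = 0.06702 × 47.6 = 3.190152 m; 2√(D_R t) = 0.6397 m; argument = (2.75 − 3.190152)/0.6397 = -0.6881.
C = C₀ × ½·erfc(-0.6881) = 426 × 0.8348 = 356 mg/L.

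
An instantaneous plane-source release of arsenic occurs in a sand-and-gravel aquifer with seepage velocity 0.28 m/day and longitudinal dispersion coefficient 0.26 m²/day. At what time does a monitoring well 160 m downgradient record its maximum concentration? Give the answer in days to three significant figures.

For the 1D instantaneous-source solution, setting ∂C/∂t = 0 at fixed x gives v²t² + 2Dt − x² = 0, so t = (√(D² + v²x²) − D)/v².
√(D² + v²x²) = √(0.26² + 0.28² × 160²) = 44.80; v² = 0.0784.
t = (44.80 − 0.26)/0.0784 = 568 days (vs. the pure-advection estimate x/v = 571 d).

568 days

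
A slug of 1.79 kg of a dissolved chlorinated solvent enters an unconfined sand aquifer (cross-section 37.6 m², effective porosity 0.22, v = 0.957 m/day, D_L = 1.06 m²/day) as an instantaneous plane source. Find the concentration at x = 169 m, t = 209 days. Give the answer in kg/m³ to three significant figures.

For an instantaneous plane source, C(x,t) = M/(n_e·A·√(4πDt)) · exp(−(x−vt)²/(4Dt)), with n_e·A the pore (flow) area.
Plume center vt = 0.957 × 209 = 200.013 m, so the well at 169 m is 31.013 m upgradient of the peak.
√(4πDt) = 52.76 m, giving peak height M/(n_e·A·√(4πDt)) = 1.79/(0.22 × 37.6 × 52.76) = 0.004101 kg/m³.
(x−vt)²/(4Dt) = (-31.013)²/(4 × 1.06 × 209) = 1.085; exp(−1.085) = 0.3379.
C = 0.004101 × 0.3379 = 0.00139 kg/m³.

0.00139 kg/m³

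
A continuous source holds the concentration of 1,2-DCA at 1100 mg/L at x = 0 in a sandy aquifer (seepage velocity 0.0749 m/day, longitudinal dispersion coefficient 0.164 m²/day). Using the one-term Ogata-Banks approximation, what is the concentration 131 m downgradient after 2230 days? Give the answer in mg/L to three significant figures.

For a continuous step input, C/C₀ ≈ ½·erfc((x−vt)/(2√(Dt))).
vt = 0.0749 × 2230 = 167.027 m and 2√(Dt) = 2√(0.164 × 2230) = 38.25 m.
Argument (x−vt)/(2√(Dt)) = (131 − 167.027)/38.25 = -0.9419; ½·erfc(-0.9419) = 0.9086.
C = 1100 × 0.9086 = 999 mg/L.

999 mg/L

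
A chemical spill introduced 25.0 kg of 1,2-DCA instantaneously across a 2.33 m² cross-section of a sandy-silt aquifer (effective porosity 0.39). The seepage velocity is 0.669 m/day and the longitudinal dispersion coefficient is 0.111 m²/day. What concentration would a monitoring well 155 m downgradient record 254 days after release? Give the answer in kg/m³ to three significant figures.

0.203 kg/m³

For an instantaneous plane source, C(x,t) = M/(n_e·A·√(4πDt)) · exp(−(x−vt)²/(4Dt)), with n_e·A the pore (flow) area.
Plume center vt = 0.669 × 254 = 169.926 m, so the well at 155 m is 14.926 m upgradient of the peak.
√(4πDt) = 18.82 m, giving peak height M/(n_e·A·√(4πDt)) = 25.0/(0.39 × 2.33 × 18.82) = 1.462 kg/m³.
(x−vt)²/(4Dt) = (-14.926)²/(4 × 0.111 × 254) = 1.975; exp(−1.975) = 0.1388.
C = 1.462 × 0.1388 = 0.203 kg/m³.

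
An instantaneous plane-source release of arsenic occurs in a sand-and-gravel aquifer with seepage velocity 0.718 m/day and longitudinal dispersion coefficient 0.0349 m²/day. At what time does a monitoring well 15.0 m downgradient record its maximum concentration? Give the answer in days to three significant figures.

For the 1D instantaneous-source solution, setting ∂C/∂t = 0 at fixed x gives v²t² + 2Dt − x² = 0, so t = (√(D² + v²x²) − D)/v².
√(D² + v²x²) = √(0.0349² + 0.718² × 15.0²) = 10.77; v² = 0.515524.
t = (10.77 − 0.0349)/0.515524 = 20.8 days (vs. the pure-advection estimate x/v = 20.9 d).

20.8 days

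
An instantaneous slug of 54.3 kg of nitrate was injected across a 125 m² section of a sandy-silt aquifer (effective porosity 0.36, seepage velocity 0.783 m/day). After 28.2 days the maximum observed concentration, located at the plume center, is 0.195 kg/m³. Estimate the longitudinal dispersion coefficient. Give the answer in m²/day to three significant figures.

0.108 m²/day

At the plume center C_max = M/(n_e·A·√(4πDt)), so D = M²/(4πt·(n_e·A·C_max)²).
n_e·A·C_max = 0.36 × 125 × 0.195 = 8.775 kg/m.
D = 54.3²/(4π × 28.2 × 8.775²) = 0.108 m²/day.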